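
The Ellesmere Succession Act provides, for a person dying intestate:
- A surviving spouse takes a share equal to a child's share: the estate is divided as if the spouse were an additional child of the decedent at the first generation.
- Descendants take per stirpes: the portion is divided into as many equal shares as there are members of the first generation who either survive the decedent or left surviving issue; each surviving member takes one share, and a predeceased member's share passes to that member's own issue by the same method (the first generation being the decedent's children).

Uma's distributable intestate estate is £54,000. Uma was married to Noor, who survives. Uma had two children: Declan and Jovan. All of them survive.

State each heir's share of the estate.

Noor: £18,000; Declan: £18,000; Jovan: £18,000

The spouse counts as an additional share at the children's level, so there are 3 primary shares of £18,000. Noor takes one such share (£18,000).
The children's combined portion (£36,000) is divided into 2 shares of £18,000: Declan and Jovan each take £18,000.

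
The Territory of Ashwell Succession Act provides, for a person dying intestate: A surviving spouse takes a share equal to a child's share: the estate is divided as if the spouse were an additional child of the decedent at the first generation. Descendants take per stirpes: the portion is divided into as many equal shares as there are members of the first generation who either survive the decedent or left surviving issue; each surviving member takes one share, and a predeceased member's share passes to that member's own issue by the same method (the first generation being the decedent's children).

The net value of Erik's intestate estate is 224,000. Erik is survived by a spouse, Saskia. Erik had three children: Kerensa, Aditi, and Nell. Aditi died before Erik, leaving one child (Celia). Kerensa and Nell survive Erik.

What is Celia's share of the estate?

Celia receives 56,000.

The spouse counts as an additional share at the children's level, so there are 4 primary shares of 56,000. Saskia takes one such share (56,000).
The children's combined portion (168,000) is divided into 3 shares of 56,000: Kerensa and Nell each take 56,000; Aditi's 56,000 share passes to Aditi's issue.
Aditi's share (56,000) passes entirely to Celia.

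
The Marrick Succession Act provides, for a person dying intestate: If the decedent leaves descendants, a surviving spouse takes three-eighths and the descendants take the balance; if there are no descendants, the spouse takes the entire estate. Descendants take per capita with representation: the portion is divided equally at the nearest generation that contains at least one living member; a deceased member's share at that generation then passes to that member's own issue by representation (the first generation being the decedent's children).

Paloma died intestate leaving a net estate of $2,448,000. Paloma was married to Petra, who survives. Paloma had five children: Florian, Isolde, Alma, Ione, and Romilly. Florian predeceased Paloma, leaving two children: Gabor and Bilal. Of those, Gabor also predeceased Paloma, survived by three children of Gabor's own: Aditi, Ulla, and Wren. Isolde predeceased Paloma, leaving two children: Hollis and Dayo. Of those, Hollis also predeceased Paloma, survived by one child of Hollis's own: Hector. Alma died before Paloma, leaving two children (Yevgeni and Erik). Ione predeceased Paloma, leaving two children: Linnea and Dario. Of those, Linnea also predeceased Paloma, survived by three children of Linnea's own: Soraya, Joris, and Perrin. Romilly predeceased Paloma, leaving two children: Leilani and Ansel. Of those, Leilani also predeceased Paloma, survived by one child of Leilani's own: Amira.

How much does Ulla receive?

Petra takes three-eighths of $2,448,000 = $918,000. The remaining $1,530,000 passes to the descendants.
No child survives, so the initial division is made at the grandchildren's generation.
The descendants' portion ($1,530,000) is divided into 10 shares of $153,000: Bilal, Dayo, Yevgeni, Erik, Dario, and Ansel each take $153,000; Gabor's $153,000 share passes to Gabor's issue; Hollis's $153,000 share passes to Hollis's issue; Linnea's $153,000 share passes to Linnea's issue; Leilani's $153,000 share passes to Leilani's issue.
Gabor's share ($153,000) is divided into 3 shares of $51,000: Aditi, Ulla, and Wren each take $51,000.
Hollis's share ($153,000) passes entirely to Hector.
Linnea's share ($153,000) is divided into 3 shares of $51,000: Soraya, Joris, and Perrin each take $51,000.
Leilani's share ($153,000) passes entirely to Amira.

Ulla receives $51,000.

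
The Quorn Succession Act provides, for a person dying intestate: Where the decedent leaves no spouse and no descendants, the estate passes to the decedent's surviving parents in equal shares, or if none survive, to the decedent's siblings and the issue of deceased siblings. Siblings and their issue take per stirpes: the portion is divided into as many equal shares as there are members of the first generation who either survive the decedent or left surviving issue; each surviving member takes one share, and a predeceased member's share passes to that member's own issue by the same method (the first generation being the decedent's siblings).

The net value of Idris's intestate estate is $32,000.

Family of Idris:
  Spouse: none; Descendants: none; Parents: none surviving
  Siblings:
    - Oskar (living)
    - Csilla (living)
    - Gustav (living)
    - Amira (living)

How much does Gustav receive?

The entire $32,000 passes to the siblings and their issue.
That amount ($32,000) is divided into 4 shares of $8,000: Oskar, Csilla, Gustav, and Amira each take $8,000.

Gustav receives $8,000.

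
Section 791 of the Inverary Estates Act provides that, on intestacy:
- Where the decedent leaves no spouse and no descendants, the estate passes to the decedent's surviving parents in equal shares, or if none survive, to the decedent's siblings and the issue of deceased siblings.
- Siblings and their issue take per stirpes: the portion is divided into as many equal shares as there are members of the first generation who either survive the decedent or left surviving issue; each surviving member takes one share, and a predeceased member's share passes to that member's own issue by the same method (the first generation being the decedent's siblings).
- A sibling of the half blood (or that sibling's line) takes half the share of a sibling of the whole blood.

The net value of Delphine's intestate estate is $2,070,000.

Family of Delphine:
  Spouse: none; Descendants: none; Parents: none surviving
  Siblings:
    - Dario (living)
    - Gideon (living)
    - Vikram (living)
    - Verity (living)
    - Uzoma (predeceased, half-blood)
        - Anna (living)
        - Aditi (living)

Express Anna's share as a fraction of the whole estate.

Anna receives 1/18 of the estate.

The entire $2,070,000 passes to the siblings and their issue.
Counting each half-blood sibling's line as half a unit, there are 9/2 units in $2,070,000, so one unit is $460,000. Whole-blood lines (Dario, Gideon, Vikram, and Verity) take $460,000 each; half-blood lines (Uzoma) take $230,000 each.
Uzoma's share ($230,000) is divided into 2 shares of $115,000: Anna and Aditi each take $115,000.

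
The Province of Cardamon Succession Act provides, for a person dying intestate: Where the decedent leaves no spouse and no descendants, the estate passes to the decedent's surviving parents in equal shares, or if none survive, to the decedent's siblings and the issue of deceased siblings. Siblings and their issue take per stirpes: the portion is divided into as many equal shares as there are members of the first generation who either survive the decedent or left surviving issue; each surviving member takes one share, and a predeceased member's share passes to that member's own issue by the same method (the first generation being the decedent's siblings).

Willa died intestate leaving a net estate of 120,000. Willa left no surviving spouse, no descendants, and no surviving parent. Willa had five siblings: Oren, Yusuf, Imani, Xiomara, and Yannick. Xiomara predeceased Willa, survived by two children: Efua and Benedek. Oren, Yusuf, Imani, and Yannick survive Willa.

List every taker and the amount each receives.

Oren: 24,000; Yusuf: 24,000; Imani: 24,000; Efua: 12,000; Benedek: 12,000; Yannick: 24,000

The entire 120,000 passes to the siblings and their issue.
That amount (120,000) is divided into 5 shares of 24,000: Oren, Yusuf, Imani, and Yannick each take 24,000; Xiomara's 24,000 share passes to Xiomara's issue.
Xiomara's share (24,000) is divided into 2 shares of 12,000: Efua and Benedek each take 12,000.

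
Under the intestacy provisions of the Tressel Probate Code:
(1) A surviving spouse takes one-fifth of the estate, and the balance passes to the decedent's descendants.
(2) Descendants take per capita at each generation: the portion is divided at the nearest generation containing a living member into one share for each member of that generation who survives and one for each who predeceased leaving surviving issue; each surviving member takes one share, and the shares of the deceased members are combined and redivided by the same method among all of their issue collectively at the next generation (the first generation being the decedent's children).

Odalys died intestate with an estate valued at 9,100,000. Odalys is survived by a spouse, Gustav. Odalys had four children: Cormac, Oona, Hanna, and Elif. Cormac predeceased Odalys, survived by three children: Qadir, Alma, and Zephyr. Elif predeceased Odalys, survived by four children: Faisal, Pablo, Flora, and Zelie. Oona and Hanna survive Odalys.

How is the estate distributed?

Gustav: 1,820,000; Qadir: 520,000; Alma: 520,000; Zephyr: 520,000; Oona: 1,820,000; Hanna: 1,820,000; Faisal: 520,000; Pablo: 520,000; Flora: 520,000; Zelie: 520,000

Gustav takes one-fifth of 9,100,000 = 1,820,000. The remaining 7,280,000 passes to the descendants.
The descendants' portion (7,280,000) is divided at the children's generation into 4 shares of 1,820,000. Oona and Hanna each take 1,820,000. The 2 shares of the deceased (Cormac and Elif) are combined into a pool of 3,640,000.
That pool (3,640,000) is divided at the grandchildren's generation equally among Qadir, Alma, Zephyr, Faisal, Pablo, Flora, and Zelie: 520,000 each.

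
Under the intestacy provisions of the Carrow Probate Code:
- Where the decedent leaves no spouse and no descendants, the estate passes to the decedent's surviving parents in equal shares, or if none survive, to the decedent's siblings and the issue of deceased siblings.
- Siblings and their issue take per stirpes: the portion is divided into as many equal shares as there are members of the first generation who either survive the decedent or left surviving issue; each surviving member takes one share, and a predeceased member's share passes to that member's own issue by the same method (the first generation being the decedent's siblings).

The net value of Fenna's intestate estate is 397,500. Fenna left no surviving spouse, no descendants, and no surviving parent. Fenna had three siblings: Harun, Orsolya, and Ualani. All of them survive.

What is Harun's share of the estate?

The entire 397,500 passes to the siblings and their issue.
That amount (397,500) is divided into 3 shares of 132,500: Harun, Orsolya, and Ualani each take 132,500.

Harun receives 132,500.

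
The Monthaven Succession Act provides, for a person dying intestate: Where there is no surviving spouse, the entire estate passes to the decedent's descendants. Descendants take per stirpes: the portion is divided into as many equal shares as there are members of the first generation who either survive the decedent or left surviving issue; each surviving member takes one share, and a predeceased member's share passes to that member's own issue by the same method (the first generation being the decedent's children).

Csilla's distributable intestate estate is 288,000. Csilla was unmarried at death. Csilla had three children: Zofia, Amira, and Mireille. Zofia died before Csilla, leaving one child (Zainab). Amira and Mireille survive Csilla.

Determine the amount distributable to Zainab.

Zainab receives 96,000.

The entire 288,000 passes to the descendants.
That amount (288,000) is divided into 3 shares of 96,000: Amira and Mireille each take 96,000; Zofia's 96,000 share passes to Zofia's issue.
Zofia's share (96,000) passes entirely to Zainab.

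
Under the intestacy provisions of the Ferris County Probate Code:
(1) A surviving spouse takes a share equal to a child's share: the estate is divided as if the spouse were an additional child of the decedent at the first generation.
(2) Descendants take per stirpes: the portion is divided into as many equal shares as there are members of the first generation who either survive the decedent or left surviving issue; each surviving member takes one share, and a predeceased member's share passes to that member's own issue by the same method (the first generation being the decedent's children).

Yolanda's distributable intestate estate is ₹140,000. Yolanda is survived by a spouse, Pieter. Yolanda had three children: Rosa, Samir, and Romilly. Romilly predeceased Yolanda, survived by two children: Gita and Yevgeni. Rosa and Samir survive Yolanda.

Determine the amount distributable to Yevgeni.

Yevgeni receives ₹17,500.

The spouse counts as an additional share at the children's level, so there are 4 primary shares of ₹35,000. Pieter takes one such share (₹35,000).
The children's combined portion (₹105,000) is divided into 3 shares of ₹35,000: Rosa and Samir each take ₹35,000; Romilly's ₹35,000 share passes to Romilly's issue.
Romilly's share (₹35,000) is divided into 2 shares of ₹17,500: Gita and Yevgeni each take ₹17,500.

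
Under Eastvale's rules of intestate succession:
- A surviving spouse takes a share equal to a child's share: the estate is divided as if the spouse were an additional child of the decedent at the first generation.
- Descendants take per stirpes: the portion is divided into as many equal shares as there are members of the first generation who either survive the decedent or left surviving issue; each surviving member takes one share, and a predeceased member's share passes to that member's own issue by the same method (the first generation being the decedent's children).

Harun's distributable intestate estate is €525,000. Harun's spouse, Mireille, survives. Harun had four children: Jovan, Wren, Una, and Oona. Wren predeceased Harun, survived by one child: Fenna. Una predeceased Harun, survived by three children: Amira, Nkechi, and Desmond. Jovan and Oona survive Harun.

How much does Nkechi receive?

Nkechi receives €35,000.

The spouse counts as an additional share at the children's level, so there are 5 primary shares of €105,000. Mireille takes one such share (€105,000).
The children's combined portion (€420,000) is divided into 4 shares of €105,000: Jovan and Oona each take €105,000; Wren's €105,000 share passes to Wren's issue; Una's €105,000 share passes to Una's issue.
Wren's share (€105,000) passes entirely to Fenna.
Una's share (€105,000) is divided into 3 shares of €35,000: Amira, Nkechi, and Desmond each take €35,000.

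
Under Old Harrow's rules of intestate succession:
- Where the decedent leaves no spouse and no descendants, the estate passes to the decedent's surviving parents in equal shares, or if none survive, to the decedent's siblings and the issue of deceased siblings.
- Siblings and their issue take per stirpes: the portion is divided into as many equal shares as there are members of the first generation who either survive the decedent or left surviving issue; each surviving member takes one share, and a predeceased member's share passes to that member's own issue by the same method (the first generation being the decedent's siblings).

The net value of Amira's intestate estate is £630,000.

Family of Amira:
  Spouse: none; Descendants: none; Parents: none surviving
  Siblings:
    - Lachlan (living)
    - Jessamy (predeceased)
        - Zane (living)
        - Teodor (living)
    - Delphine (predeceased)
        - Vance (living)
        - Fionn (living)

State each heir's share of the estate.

The entire £630,000 passes to the siblings and their issue.
That amount (£630,000) is divided into 3 shares of £210,000: Lachlan takes £210,000; Jessamy's £210,000 share passes to Jessamy's issue; Delphine's £210,000 share passes to Delphine's issue.
Jessamy's share (£210,000) is divided into 2 shares of £105,000: Zane and Teodor each take £105,000.
Delphine's share (£210,000) is divided into 2 shares of £105,000: Vance and Fionn each take £105,000.

Lachlan: £210,000; Zane: £105,000; Teodor: £105,000; Vance: £105,000; Fionn: £105,000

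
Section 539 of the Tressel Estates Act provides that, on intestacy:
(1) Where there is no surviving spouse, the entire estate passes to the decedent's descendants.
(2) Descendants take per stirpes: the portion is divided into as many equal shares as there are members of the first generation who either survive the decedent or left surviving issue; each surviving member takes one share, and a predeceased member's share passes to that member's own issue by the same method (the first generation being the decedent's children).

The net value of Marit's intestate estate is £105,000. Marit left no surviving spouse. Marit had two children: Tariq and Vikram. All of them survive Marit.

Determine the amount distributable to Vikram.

The entire £105,000 passes to the descendants.
That amount (£105,000) is divided into 2 shares of £52,500: Tariq and Vikram each take £52,500.

Vikram receives £52,500.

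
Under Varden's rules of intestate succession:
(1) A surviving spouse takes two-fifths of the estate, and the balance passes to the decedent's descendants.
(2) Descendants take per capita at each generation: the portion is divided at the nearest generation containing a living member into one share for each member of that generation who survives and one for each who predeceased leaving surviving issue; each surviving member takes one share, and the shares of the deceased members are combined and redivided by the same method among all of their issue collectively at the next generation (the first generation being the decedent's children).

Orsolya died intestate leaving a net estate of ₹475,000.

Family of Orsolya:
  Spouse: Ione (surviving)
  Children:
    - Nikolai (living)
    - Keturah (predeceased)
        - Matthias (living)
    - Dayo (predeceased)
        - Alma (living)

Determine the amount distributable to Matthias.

Ione takes two-fifths of ₹475,000 = ₹190,000. The remaining ₹285,000 passes to the descendants.
The descendants' portion (₹285,000) is divided at the children's generation into 3 shares of ₹95,000. Nikolai takes ₹95,000. The 2 shares of the deceased (Keturah and Dayo) are combined into a pool of ₹190,000.
That pool (₹190,000) is divided at the grandchildren's generation equally among Matthias and Alma: ₹95,000 each.

Matthias receives ₹95,000.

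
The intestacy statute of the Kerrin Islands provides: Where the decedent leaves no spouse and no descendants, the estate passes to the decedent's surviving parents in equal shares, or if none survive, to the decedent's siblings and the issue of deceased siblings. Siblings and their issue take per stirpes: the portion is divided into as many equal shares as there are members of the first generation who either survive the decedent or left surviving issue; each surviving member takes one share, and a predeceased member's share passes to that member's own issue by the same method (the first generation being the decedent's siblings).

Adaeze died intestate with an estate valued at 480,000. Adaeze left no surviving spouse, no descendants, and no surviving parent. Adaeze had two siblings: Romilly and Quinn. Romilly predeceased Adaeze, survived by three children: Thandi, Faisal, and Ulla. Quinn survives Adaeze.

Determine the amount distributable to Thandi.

The entire 480,000 passes to the siblings and their issue.
That amount (480,000) is divided into 2 shares of 240,000: Quinn takes 240,000; Romilly's 240,000 share passes to Romilly's issue.
Romilly's share (240,000) is divided into 3 shares of 80,000: Thandi, Faisal, and Ulla each take 80,000.

Thandi receives 80,000.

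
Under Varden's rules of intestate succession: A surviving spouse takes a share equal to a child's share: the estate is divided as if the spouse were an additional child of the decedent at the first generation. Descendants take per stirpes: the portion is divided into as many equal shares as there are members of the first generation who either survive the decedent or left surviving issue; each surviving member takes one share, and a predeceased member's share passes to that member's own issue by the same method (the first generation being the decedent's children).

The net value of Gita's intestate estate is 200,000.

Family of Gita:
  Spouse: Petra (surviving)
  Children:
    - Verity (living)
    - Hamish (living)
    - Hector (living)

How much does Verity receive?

The spouse counts as an additional share at the children's level, so there are 4 primary shares of 50,000. Petra takes one such share (50,000).
The children's combined portion (150,000) is divided into 3 shares of 50,000: Verity, Hamish, and Hector each take 50,000.

Verity receives 50,000.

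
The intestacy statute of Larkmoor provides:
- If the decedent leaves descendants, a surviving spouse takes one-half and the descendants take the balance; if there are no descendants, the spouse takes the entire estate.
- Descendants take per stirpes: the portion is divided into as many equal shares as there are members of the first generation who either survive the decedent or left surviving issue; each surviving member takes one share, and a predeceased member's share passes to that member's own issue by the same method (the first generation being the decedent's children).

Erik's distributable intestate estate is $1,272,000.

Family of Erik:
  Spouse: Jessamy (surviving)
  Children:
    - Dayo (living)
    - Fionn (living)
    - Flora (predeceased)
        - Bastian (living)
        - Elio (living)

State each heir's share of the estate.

Jessamy takes one-half of $1,272,000 = $636,000. The remaining $636,000 passes to the descendants.
The descendants' portion ($636,000) is divided into 3 shares of $212,000: Dayo and Fionn each take $212,000; Flora's $212,000 share passes to Flora's issue.
Flora's share ($212,000) is divided into 2 shares of $106,000: Bastian and Elio each take $106,000.

Jessamy: $636,000; Dayo: $212,000; Fionn: $212,000; Bastian: $106,000; Elio: $106,000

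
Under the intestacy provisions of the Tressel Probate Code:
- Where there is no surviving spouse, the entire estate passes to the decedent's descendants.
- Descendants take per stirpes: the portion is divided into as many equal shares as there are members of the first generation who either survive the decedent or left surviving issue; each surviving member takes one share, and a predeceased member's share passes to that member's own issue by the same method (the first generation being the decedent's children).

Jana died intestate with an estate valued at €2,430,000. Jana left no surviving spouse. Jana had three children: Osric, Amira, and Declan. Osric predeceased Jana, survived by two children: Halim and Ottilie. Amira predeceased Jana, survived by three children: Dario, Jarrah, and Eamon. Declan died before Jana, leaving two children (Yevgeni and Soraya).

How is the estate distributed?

The entire €2,430,000 passes to the descendants.
That amount (€2,430,000) is divided into 3 shares of €810,000: Osric's €810,000 share passes to Osric's issue; Amira's €810,000 share passes to Amira's issue; Declan's €810,000 share passes to Declan's issue.
Osric's share (€810,000) is divided into 2 shares of €405,000: Halim and Ottilie each take €405,000.
Amira's share (€810,000) is divided into 3 shares of €270,000: Dario, Jarrah, and Eamon each take €270,000.
Declan's share (€810,000) is divided into 2 shares of €405,000: Yevgeni and Soraya each take €405,000.

Halim: €405,000; Ottilie: €405,000; Dario: €270,000; Jarrah: €270,000; Eamon: €270,000; Yevgeni: €405,000; Soraya: €405,000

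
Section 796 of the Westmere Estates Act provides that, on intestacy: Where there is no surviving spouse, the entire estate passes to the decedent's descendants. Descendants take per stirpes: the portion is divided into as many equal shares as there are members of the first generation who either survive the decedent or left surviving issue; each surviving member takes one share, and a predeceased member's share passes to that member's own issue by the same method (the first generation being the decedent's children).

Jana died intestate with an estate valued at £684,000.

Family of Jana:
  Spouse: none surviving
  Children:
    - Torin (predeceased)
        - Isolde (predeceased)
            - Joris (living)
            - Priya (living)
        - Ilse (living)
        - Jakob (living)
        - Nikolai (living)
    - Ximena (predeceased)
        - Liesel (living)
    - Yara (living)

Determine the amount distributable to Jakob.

The entire £684,000 passes to the descendants.
That amount (£684,000) is divided into 3 shares of £228,000: Yara takes £228,000; Torin's £228,000 share passes to Torin's issue; Ximena's £228,000 share passes to Ximena's issue.
Torin's share (£228,000) is divided into 4 shares of £57,000: Ilse, Jakob, and Nikolai each take £57,000; Isolde's £57,000 share passes to Isolde's issue.
Isolde's share (£57,000) is divided into 2 shares of £28,500: Joris and Priya each take £28,500.
Ximena's share (£228,000) passes entirely to Liesel.

Jakob receives £57,000.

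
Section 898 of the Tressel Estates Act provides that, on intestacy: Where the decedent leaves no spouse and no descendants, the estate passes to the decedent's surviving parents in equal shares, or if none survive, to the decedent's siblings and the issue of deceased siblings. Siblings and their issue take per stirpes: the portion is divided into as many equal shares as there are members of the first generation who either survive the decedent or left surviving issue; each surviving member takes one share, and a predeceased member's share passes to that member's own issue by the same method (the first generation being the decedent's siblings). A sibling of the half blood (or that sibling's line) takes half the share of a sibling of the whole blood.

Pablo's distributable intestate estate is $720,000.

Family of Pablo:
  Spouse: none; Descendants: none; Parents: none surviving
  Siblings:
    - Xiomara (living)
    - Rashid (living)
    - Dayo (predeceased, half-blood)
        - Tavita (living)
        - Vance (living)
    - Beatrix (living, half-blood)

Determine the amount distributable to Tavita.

Tavita receives $60,000.

The entire $720,000 passes to the siblings and their issue.
Counting each half-blood sibling's line as half a unit, there are 3 units in $720,000, so one unit is $240,000. Whole-blood lines (Xiomara and Rashid) take $240,000 each; half-blood lines (Dayo and Beatrix) take $120,000 each.
Dayo's share ($120,000) is divided into 2 shares of $60,000: Tavita and Vance each take $60,000.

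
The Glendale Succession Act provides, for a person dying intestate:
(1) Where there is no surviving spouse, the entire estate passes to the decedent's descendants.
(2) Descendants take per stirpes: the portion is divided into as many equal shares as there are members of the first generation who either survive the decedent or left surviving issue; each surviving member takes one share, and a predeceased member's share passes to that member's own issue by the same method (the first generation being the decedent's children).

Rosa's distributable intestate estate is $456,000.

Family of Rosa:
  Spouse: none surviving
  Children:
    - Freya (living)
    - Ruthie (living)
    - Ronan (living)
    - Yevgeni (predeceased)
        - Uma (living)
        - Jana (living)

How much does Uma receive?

Uma receives $57,000.

The entire $456,000 passes to the descendants.
That amount ($456,000) is divided into 4 shares of $114,000: Freya, Ruthie, and Ronan each take $114,000; Yevgeni's $114,000 share passes to Yevgeni's issue.
Yevgeni's share ($114,000) is divided into 2 shares of $57,000: Uma and Jana each take $57,000.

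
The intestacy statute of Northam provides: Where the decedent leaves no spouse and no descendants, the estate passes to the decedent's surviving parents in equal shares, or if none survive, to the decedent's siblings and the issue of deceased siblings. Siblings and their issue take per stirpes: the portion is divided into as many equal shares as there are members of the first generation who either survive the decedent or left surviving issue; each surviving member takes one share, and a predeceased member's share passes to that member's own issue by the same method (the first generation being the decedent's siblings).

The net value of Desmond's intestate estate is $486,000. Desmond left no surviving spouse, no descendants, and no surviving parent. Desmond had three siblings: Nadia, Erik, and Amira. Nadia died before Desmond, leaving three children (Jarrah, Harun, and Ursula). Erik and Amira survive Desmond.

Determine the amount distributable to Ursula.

Ursula receives $54,000.

The entire $486,000 passes to the siblings and their issue.
That amount ($486,000) is divided into 3 shares of $162,000: Erik and Amira each take $162,000; Nadia's $162,000 share passes to Nadia's issue.
Nadia's share ($162,000) is divided into 3 shares of $54,000: Jarrah, Harun, and Ursula each take $54,000.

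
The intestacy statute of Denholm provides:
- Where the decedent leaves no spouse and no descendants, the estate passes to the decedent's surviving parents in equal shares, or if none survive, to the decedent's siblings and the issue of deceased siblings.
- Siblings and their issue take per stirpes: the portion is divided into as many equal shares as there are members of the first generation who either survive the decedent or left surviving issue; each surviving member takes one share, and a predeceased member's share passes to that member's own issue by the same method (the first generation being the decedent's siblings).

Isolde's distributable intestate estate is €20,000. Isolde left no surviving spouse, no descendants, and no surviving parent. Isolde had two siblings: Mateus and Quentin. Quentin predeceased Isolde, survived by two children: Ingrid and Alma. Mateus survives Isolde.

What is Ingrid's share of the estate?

The entire €20,000 passes to the siblings and their issue.
That amount (€20,000) is divided into 2 shares of €10,000: Mateus takes €10,000; Quentin's €10,000 share passes to Quentin's issue.
Quentin's share (€10,000) is divided into 2 shares of €5,000: Ingrid and Alma each take €5,000.

Ingrid receives €5,000.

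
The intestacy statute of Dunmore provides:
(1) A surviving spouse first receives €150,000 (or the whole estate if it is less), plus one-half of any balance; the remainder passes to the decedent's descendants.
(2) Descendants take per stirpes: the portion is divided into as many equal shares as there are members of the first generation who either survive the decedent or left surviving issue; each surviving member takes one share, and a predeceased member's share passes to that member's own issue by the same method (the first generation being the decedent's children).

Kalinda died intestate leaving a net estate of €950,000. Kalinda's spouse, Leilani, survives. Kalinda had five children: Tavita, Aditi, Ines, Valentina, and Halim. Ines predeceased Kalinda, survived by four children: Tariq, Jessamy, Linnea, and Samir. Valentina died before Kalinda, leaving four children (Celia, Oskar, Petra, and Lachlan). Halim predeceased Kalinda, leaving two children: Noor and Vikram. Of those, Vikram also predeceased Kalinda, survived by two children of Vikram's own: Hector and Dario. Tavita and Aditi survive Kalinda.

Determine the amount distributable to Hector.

Hector receives €20,000.

Leilani first takes €150,000, leaving a balance of €800,000. Leilani then takes one-half of the balance (€400,000), for a total of €550,000. The remaining €400,000 passes to the descendants.
The descendants' portion (€400,000) is divided into 5 shares of €80,000: Tavita and Aditi each take €80,000; Ines's €80,000 share passes to Ines's issue; Valentina's €80,000 share passes to Valentina's issue; Halim's €80,000 share passes to Halim's issue.
Ines's share (€80,000) is divided into 4 shares of €20,000: Tariq, Jessamy, Linnea, and Samir each take €20,000.
Valentina's share (€80,000) is divided into 4 shares of €20,000: Celia, Oskar, Petra, and Lachlan each take €20,000.
Halim's share (€80,000) is divided into 2 shares of €40,000: Noor takes €40,000; Vikram's €40,000 share passes to Vikram's issue.
Vikram's share (€40,000) is divided into 2 shares of €20,000: Hector and Dario each take €20,000.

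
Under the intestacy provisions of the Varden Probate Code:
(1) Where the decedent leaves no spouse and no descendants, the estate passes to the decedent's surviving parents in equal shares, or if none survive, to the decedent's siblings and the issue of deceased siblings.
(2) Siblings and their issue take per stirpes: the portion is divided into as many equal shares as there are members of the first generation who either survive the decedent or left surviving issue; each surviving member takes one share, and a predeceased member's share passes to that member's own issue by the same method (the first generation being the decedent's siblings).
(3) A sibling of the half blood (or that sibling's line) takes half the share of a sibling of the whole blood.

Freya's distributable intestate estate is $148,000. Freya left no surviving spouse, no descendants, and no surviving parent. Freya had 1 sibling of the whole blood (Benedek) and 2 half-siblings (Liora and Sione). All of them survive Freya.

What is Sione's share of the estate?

The entire $148,000 passes to the siblings and their issue.
Counting each half-blood sibling's line as half a unit, there are 2 units in $148,000, so one unit is $74,000. Whole-blood lines (Benedek) take $74,000 each; half-blood lines (Liora and Sione) take $37,000 each.

Sione receives $37,000.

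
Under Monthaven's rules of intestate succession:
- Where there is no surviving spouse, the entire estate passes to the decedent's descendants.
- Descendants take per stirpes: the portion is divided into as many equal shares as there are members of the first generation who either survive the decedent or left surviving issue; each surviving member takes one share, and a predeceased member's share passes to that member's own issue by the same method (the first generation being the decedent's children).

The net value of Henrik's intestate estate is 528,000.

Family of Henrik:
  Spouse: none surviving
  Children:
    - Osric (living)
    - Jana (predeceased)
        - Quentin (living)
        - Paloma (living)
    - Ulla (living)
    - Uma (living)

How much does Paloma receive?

The entire 528,000 passes to the descendants.
That amount (528,000) is divided into 4 shares of 132,000: Osric, Ulla, and Uma each take 132,000; Jana's 132,000 share passes to Jana's issue.
Jana's share (132,000) is divided into 2 shares of 66,000: Quentin and Paloma each take 66,000.

Paloma receives 66,000.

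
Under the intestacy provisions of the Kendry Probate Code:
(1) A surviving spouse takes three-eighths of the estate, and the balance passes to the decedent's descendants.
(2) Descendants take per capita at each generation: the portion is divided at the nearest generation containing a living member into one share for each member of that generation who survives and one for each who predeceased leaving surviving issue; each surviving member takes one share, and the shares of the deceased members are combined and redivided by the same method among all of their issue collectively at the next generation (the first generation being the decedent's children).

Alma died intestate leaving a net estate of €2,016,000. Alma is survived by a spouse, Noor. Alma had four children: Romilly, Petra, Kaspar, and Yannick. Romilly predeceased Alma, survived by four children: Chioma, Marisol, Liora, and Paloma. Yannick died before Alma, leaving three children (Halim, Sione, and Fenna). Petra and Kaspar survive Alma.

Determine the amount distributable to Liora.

Liora receives €90,000.

Noor takes three-eighths of €2,016,000 = €756,000. The remaining €1,260,000 passes to the descendants.
The descendants' portion (€1,260,000) is divided at the children's generation into 4 shares of €315,000. Petra and Kaspar each take €315,000. The 2 shares of the deceased (Romilly and Yannick) are combined into a pool of €630,000.
That pool (€630,000) is divided at the grandchildren's generation equally among Chioma, Marisol, Liora, Paloma, Halim, Sione, and Fenna: €90,000 each.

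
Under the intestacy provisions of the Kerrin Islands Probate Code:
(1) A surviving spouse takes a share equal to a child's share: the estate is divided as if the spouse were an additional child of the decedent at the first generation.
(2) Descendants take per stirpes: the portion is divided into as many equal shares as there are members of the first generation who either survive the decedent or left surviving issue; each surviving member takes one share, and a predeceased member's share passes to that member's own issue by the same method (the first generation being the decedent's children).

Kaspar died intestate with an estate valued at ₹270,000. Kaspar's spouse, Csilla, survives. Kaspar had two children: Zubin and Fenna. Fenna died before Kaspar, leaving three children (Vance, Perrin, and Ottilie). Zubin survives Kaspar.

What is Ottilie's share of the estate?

The spouse counts as an additional share at the children's level, so there are 3 primary shares of ₹90,000. Csilla takes one such share (₹90,000).
The children's combined portion (₹180,000) is divided into 2 shares of ₹90,000: Zubin takes ₹90,000; Fenna's ₹90,000 share passes to Fenna's issue.
Fenna's share (₹90,000) is divided into 3 shares of ₹30,000: Vance, Perrin, and Ottilie each take ₹30,000.

Ottilie receives ₹30,000.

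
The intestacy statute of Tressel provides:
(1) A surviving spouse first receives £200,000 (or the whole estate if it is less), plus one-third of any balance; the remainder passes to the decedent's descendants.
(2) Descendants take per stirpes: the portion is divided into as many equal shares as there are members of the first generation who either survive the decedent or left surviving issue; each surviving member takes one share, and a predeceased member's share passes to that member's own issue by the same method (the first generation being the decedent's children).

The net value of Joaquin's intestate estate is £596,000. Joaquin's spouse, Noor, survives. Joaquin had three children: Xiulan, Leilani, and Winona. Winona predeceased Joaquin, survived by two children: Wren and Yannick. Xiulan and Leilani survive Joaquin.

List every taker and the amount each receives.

Noor first takes £200,000, leaving a balance of £396,000. Noor then takes one-third of the balance (£132,000), for a total of £332,000. The remaining £264,000 passes to the descendants.
The descendants' portion (£264,000) is divided into 3 shares of £88,000: Xiulan and Leilani each take £88,000; Winona's £88,000 share passes to Winona's issue.
Winona's share (£88,000) is divided into 2 shares of £44,000: Wren and Yannick each take £44,000.

Noor: £332,000; Xiulan: £88,000; Leilani: £88,000; Wren: £44,000; Yannick: £44,000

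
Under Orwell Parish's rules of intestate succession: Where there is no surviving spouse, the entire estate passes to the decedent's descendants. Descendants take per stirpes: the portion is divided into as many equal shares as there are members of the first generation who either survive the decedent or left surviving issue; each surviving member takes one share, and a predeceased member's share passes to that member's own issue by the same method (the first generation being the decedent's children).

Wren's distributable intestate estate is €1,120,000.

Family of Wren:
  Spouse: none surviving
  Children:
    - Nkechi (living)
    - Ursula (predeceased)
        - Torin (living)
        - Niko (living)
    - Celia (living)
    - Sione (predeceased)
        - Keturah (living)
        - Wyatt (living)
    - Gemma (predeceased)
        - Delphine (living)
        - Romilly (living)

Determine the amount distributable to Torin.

Torin receives €112,000.

The entire €1,120,000 passes to the descendants.
That amount (€1,120,000) is divided into 5 shares of €224,000: Nkechi and Celia each take €224,000; Ursula's €224,000 share passes to Ursula's issue; Sione's €224,000 share passes to Sione's issue; Gemma's €224,000 share passes to Gemma's issue.
Ursula's share (€224,000) is divided into 2 shares of €112,000: Torin and Niko each take €112,000.
Sione's share (€224,000) is divided into 2 shares of €112,000: Keturah and Wyatt each take €112,000.
Gemma's share (€224,000) is divided into 2 shares of €112,000: Delphine and Romilly each take €112,000.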